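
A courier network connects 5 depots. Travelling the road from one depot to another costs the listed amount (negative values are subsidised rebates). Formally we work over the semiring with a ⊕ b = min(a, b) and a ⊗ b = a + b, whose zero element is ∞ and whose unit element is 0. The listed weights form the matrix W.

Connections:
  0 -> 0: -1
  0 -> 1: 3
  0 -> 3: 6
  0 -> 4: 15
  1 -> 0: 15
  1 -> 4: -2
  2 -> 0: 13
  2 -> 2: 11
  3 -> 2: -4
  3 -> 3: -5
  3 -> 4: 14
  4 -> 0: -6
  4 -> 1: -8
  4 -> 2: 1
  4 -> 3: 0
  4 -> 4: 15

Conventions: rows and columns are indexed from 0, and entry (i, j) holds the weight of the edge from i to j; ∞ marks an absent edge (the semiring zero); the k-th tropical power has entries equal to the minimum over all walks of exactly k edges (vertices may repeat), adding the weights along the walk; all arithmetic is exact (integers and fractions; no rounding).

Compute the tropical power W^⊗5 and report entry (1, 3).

W^⊗2:
  [-2, 2, 2, 1, 1]
  [-8, -10, -1, -2, 13]
  [12, 16, 22, 19, 28]
  [8, 6, -9, -10, 9]
  [-7, -3, -4, -5, -10]
W^⊗3:
  [-5, -7, -3, -4, 0]
  [-9, -5, -6, -7, -12]
  [11, 15, 15, 14, 14]
  [3, 1, -14, -15, 4]
  [-16, -18, -9, -10, -5]
W^⊗4:
  [-6, -8, -8, -9, -9]
  [-18, -20, -11, -12, -7]
  [8, 6, 10, 9, 13]
  [-2, -4, -19, -20, -1]
  [-17, -13, -14, -15, -20]
W^⊗5:
  [-15, -17, -13, -14, -10]
  [-19, -15, -16, -17, -22]
  [7, 5, 5, 4, 4]
  [-7, -9, -24, -25, -6]
  [-26, -28, -19, -20, -15]
Key observation: the optimum is the walk 1->4->1->4->3->3, with weight (-2) + (-8) + (-2) + 0 + (-5) = -17.
Optimal value attained by: walk 1->4->1->4->3->3.
Answer: (W^⊗5)[1][3] = -17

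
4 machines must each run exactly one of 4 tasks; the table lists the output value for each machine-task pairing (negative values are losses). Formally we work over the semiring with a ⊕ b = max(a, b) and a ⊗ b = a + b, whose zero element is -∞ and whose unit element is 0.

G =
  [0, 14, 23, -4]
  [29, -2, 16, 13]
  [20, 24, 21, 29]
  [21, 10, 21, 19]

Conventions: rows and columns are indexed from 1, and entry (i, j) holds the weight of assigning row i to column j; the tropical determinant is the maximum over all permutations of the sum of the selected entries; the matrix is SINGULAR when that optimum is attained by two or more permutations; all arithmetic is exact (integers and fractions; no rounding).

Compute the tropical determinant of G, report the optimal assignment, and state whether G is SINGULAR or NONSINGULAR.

σ = (1, 2, 3, 4): 0 + (-2) + 21 + 19 = 38
σ = (1, 2, 4, 3): 0 + (-2) + 29 + 21 = 48
σ = (1, 3, 2, 4): 0 + 16 + 24 + 19 = 59
σ = (1, 3, 4, 2): 0 + 16 + 29 + 10 = 55
σ = (1, 4, 2, 3): 0 + 13 + 24 + 21 = 58
σ = (1, 4, 3, 2): 0 + 13 + 21 + 10 = 44
σ = (2, 1, 3, 4): 14 + 29 + 21 + 19 = 83
σ = (2, 1, 4, 3): 14 + 29 + 29 + 21 = 93
σ = (2, 3, 1, 4): 14 + 16 + 20 + 19 = 69
σ = (2, 3, 4, 1): 14 + 16 + 29 + 21 = 80
σ = (2, 4, 1, 3): 14 + 13 + 20 + 21 = 68
σ = (2, 4, 3, 1): 14 + 13 + 21 + 21 = 69
σ = (3, 1, 2, 4): 23 + 29 + 24 + 19 = 95
σ = (3, 1, 4, 2): 23 + 29 + 29 + 10 = 91
σ = (3, 2, 1, 4): 23 + (-2) + 20 + 19 = 60
σ = (3, 2, 4, 1): 23 + (-2) + 29 + 21 = 71
σ = (3, 4, 1, 2): 23 + 13 + 20 + 10 = 66
σ = (3, 4, 2, 1): 23 + 13 + 24 + 21 = 81
σ = (4, 1, 2, 3): (-4) + 29 + 24 + 21 = 70
σ = (4, 1, 3, 2): (-4) + 29 + 21 + 10 = 56
σ = (4, 2, 1, 3): (-4) + (-2) + 20 + 21 = 35
σ = (4, 2, 3, 1): (-4) + (-2) + 21 + 21 = 36
σ = (4, 3, 1, 2): (-4) + 16 + 20 + 10 = 42
σ = (4, 3, 2, 1): (-4) + 16 + 24 + 21 = 57
Optimal value attained by: σ = (3, 1, 2, 4).
Answer: det⊕(G) = 95; verdict: NONSINGULAR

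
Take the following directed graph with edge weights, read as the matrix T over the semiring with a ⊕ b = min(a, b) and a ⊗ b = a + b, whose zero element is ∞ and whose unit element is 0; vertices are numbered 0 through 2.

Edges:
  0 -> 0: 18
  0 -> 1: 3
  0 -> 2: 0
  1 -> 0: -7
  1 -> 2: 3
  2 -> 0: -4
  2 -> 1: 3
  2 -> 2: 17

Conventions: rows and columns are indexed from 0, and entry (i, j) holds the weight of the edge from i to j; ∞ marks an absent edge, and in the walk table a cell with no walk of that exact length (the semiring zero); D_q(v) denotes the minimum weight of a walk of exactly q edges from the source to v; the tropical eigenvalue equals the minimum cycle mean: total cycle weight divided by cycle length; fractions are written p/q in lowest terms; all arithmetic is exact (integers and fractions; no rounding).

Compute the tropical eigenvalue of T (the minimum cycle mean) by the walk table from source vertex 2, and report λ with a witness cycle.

q=0: [∞, ∞, 0]
q=1: [-4, 3, 17]
q=2: [-4, -1, -4]
q=3: [-8, -1, -4]
Optimal cycle mean attained by: cycle 0->1->0, total 3 + (-7), length 2.
Answer: λ = -2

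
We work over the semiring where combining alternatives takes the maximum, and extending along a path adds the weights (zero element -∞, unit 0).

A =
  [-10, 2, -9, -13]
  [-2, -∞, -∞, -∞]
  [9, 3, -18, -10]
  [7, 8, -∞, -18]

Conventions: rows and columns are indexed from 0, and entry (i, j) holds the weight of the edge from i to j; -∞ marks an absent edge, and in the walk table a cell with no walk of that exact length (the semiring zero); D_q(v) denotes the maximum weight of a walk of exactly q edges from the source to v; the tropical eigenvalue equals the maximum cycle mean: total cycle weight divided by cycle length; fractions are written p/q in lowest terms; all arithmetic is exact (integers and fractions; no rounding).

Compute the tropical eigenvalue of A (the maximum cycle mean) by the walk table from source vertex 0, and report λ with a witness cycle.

q=0: [0, -∞, -∞, -∞]
q=1: [-10, 2, -9, -13]
q=2: [0, -5, -19, -19]
q=3: [-7, 2, -9, -13]
q=4: [0, -5, -16, -19]
Optimal cycle mean attained by: cycle 0->1->0, total 2 + (-2), length 2.
Answer: λ = 0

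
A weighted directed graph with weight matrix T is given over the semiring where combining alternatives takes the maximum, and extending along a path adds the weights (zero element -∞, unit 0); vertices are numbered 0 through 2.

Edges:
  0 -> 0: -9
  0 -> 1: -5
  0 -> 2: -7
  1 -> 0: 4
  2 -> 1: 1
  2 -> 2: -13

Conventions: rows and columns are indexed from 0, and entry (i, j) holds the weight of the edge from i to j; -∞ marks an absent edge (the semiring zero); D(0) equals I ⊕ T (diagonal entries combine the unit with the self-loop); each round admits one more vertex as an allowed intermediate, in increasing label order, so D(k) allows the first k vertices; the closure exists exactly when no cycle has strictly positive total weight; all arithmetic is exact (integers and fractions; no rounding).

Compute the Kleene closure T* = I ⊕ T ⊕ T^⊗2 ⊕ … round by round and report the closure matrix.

D(0):
  [0, -5, -7]
  [4, 0, -∞]
  [-∞, 1, 0]
D(1):
  [0, -5, -7]
  [4, 0, -3]
  [-∞, 1, 0]
D(2):
  [0, -5, -7]
  [4, 0, -3]
  [5, 1, 0]
D(3):
  [0, -5, -7]
  [4, 0, -3]
  [5, 1, 0]
Answer: T* = [[0, -5, -7], [4, 0, -3], [5, 1, 0]]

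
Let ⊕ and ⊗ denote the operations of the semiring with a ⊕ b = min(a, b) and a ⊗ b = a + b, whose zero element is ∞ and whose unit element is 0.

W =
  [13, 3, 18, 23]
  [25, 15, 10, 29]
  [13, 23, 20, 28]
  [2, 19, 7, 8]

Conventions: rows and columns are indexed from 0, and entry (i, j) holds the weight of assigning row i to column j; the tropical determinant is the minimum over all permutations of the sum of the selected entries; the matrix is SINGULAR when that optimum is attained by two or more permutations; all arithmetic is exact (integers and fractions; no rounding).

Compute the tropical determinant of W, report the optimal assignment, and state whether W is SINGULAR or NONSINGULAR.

σ = (0, 1, 2, 3): 13 + 15 + 20 + 8 = 56
σ = (0, 1, 3, 2): 13 + 15 + 28 + 7 = 63
σ = (0, 2, 1, 3): 13 + 10 + 23 + 8 = 54
σ = (0, 2, 3, 1): 13 + 10 + 28 + 19 = 70
σ = (0, 3, 1, 2): 13 + 29 + 23 + 7 = 72
σ = (0, 3, 2, 1): 13 + 29 + 20 + 19 = 81
σ = (1, 0, 2, 3): 3 + 25 + 20 + 8 = 56
σ = (1, 0, 3, 2): 3 + 25 + 28 + 7 = 63
σ = (1, 2, 0, 3): 3 + 10 + 13 + 8 = 34
σ = (1, 2, 3, 0): 3 + 10 + 28 + 2 = 43
σ = (1, 3, 0, 2): 3 + 29 + 13 + 7 = 52
σ = (1, 3, 2, 0): 3 + 29 + 20 + 2 = 54
σ = (2, 0, 1, 3): 18 + 25 + 23 + 8 = 74
σ = (2, 0, 3, 1): 18 + 25 + 28 + 19 = 90
σ = (2, 1, 0, 3): 18 + 15 + 13 + 8 = 54
σ = (2, 1, 3, 0): 18 + 15 + 28 + 2 = 63
σ = (2, 3, 0, 1): 18 + 29 + 13 + 19 = 79
σ = (2, 3, 1, 0): 18 + 29 + 23 + 2 = 72
σ = (3, 0, 1, 2): 23 + 25 + 23 + 7 = 78
σ = (3, 0, 2, 1): 23 + 25 + 20 + 19 = 87
σ = (3, 1, 0, 2): 23 + 15 + 13 + 7 = 58
σ = (3, 1, 2, 0): 23 + 15 + 20 + 2 = 60
σ = (3, 2, 0, 1): 23 + 10 + 13 + 19 = 65
σ = (3, 2, 1, 0): 23 + 10 + 23 + 2 = 58
Optimal value attained by: σ = (1, 2, 0, 3).
Answer: det⊕(W) = 34; verdict: NONSINGULAR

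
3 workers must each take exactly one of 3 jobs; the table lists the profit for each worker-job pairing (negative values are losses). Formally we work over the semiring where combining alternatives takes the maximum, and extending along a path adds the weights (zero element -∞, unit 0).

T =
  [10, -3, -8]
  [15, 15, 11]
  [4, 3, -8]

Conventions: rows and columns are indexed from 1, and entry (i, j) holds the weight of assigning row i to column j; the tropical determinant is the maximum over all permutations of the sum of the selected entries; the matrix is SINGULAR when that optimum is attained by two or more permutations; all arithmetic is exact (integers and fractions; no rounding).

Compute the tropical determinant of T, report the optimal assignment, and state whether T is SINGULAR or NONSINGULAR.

σ = (1, 2, 3): 10 + 15 + (-8) = 17
σ = (1, 3, 2): 10 + 11 + 3 = 24
σ = (2, 1, 3): (-3) + 15 + (-8) = 4
σ = (2, 3, 1): (-3) + 11 + 4 = 12
σ = (3, 1, 2): (-8) + 15 + 3 = 10
σ = (3, 2, 1): (-8) + 15 + 4 = 11
Optimal value attained by: σ = (1, 3, 2).
Answer: det⊕(T) = 24; verdict: NONSINGULAR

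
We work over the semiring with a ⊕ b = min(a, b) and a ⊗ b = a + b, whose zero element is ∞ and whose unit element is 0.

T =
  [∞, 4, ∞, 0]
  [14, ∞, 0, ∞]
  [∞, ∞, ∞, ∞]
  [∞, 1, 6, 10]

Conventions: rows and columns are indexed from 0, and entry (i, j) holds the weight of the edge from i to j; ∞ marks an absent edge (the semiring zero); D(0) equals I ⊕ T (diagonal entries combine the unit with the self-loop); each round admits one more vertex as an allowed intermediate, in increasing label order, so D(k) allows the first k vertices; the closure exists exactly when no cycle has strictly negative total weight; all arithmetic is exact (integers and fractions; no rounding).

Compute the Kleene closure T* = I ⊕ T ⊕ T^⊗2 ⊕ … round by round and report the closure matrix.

D(0):
  [0, 4, ∞, 0]
  [14, 0, 0, ∞]
  [∞, ∞, 0, ∞]
  [∞, 1, 6, 0]
D(1):
  [0, 4, ∞, 0]
  [14, 0, 0, 14]
  [∞, ∞, 0, ∞]
  [∞, 1, 6, 0]
D(2):
  [0, 4, 4, 0]
  [14, 0, 0, 14]
  [∞, ∞, 0, ∞]
  [15, 1, 1, 0]
D(3):
  [0, 4, 4, 0]
  [14, 0, 0, 14]
  [∞, ∞, 0, ∞]
  [15, 1, 1, 0]
D(4):
  [0, 1, 1, 0]
  [14, 0, 0, 14]
  [∞, ∞, 0, ∞]
  [15, 1, 1, 0]
Answer: T* = [[0, 1, 1, 0], [14, 0, 0, 14], [∞, ∞, 0, ∞], [15, 1, 1, 0]]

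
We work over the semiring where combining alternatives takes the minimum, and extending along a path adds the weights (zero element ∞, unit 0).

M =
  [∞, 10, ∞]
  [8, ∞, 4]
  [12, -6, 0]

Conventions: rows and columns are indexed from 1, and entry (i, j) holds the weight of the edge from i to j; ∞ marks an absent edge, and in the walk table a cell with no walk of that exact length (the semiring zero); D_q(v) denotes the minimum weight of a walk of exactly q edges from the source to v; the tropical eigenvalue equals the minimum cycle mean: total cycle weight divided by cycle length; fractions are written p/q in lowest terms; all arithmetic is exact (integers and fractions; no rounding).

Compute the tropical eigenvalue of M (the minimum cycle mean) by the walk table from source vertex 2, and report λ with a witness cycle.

q=0: [∞, 0, ∞]
q=1: [8, ∞, 4]
q=2: [16, -2, 4]
q=3: [6, -2, 2]
Optimal cycle mean attained by: cycle 2->3->2, total 4 + (-6), length 2.
Answer: λ = -1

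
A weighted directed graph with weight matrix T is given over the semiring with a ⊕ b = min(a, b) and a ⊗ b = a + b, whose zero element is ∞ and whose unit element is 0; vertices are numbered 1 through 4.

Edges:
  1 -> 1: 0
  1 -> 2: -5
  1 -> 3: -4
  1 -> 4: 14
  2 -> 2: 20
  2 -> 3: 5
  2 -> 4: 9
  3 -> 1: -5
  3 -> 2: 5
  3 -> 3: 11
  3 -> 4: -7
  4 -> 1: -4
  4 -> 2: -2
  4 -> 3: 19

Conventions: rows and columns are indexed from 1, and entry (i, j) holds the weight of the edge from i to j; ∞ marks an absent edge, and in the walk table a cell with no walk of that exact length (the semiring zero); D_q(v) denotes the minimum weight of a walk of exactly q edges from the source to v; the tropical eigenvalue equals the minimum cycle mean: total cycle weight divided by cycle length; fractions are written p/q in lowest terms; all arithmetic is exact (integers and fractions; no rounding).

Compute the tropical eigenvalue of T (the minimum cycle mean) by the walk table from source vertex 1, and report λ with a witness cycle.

q=0: [0, ∞, ∞, ∞]
q=1: [0, -5, -4, 14]
q=2: [-9, -5, -4, -11]
q=3: [-15, -14, -13, -11]
q=4: [-18, -20, -19, -20]
Optimal cycle mean attained by: cycle 1->3->4->1, total (-4) + (-7) + (-4), length 3.
Answer: λ = -5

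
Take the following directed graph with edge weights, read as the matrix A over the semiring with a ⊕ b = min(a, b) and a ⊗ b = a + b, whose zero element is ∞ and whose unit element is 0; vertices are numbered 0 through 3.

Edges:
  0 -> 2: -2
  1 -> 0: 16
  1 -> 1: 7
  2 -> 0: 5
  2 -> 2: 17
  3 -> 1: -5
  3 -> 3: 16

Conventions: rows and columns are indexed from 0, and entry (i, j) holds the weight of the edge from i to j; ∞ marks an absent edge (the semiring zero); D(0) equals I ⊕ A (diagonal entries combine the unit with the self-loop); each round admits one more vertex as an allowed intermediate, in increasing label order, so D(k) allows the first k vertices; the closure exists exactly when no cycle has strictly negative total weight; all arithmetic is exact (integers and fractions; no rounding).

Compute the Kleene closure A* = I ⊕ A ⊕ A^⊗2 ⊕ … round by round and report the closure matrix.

D(0):
  [0, ∞, -2, ∞]
  [16, 0, ∞, ∞]
  [5, ∞, 0, ∞]
  [∞, -5, ∞, 0]
D(1):
  [0, ∞, -2, ∞]
  [16, 0, 14, ∞]
  [5, ∞, 0, ∞]
  [∞, -5, ∞, 0]
D(2):
  [0, ∞, -2, ∞]
  [16, 0, 14, ∞]
  [5, ∞, 0, ∞]
  [11, -5, 9, 0]
D(3):
  [0, ∞, -2, ∞]
  [16, 0, 14, ∞]
  [5, ∞, 0, ∞]
  [11, -5, 9, 0]
D(4):
  [0, ∞, -2, ∞]
  [16, 0, 14, ∞]
  [5, ∞, 0, ∞]
  [11, -5, 9, 0]
Answer: A* = [[0, ∞, -2, ∞], [16, 0, 14, ∞], [5, ∞, 0, ∞], [11, -5, 9, 0]]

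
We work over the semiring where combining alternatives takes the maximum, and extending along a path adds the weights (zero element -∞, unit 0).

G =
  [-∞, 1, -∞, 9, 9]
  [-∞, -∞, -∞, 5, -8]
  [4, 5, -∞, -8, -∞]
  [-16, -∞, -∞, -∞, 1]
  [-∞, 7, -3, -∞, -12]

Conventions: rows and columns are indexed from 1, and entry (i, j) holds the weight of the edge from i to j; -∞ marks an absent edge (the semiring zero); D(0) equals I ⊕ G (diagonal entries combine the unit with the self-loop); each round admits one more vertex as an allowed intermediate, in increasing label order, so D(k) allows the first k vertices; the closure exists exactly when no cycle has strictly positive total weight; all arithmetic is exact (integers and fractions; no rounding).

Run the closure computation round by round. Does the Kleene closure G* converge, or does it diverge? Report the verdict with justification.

D(0):
  [0, 1, -∞, 9, 9]
  [-∞, 0, -∞, 5, -8]
  [4, 5, 0, -8, -∞]
  [-16, -∞, -∞, 0, 1]
  [-∞, 7, -3, -∞, 0]
D(1):
  [0, 1, -∞, 9, 9]
  [-∞, 0, -∞, 5, -8]
  [4, 5, 0, 13, 13]
  [-16, -15, -∞, 0, 1]
  [-∞, 7, -3, -∞, 0]
D(2):
  [0, 1, -∞, 9, 9]
  [-∞, 0, -∞, 5, -8]
  [4, 5, 0, 13, 13]
  [-16, -15, -∞, 0, 1]
  [-∞, 7, -3, 12, 0]
Detection: at round 3, diagonal entry (5, 5) turns strictly positive.
Key observation: the cycle 5->3->1->5 has total weight (-3) + 4 + 9, which is strictly positive.
Answer: DIVERGES — positive cycle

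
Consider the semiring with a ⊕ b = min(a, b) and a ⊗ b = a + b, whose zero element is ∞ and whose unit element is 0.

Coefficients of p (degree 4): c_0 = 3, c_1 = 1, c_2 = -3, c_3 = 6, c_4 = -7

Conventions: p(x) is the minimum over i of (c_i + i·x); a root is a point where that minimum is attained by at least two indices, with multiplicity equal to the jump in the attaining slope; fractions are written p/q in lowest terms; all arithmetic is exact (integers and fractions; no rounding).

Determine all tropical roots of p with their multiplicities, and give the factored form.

hull edge (i=0, c=3) to (i=2, c=-3): slope -3, span 2
hull edge (i=2, c=-3) to (i=4, c=-7): slope -2, span 2
Factored form: p(x) = -7 ⊗ (x ⊕ 2) ⊗ (x ⊕ 2) ⊗ (x ⊕ 3) ⊗ (x ⊕ 3)
Answer: roots = 2 (mult 2), 3 (mult 2)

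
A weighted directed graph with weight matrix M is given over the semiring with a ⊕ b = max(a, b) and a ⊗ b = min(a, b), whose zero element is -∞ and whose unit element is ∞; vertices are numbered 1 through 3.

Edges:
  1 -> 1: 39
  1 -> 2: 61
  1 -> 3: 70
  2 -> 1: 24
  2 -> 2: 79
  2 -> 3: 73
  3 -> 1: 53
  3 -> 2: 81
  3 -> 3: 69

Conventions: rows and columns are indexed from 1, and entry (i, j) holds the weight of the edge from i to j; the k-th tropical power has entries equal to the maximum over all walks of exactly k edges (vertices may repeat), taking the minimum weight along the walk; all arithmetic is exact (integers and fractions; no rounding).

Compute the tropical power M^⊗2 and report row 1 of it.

M^⊗2:
  [53, 70, 69]
  [53, 79, 73]
  [53, 79, 73]
Answer: row 1 of M^⊗2 = [53, 70, 69]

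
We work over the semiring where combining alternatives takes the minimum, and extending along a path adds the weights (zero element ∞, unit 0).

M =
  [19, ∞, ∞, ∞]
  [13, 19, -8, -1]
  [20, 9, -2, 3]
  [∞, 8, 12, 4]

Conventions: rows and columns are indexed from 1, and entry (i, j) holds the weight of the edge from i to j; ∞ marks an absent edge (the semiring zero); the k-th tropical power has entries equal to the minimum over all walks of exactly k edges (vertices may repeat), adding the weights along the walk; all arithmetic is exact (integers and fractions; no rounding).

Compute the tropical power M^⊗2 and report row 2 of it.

M^⊗2:
  [38, ∞, ∞, ∞]
  [12, 1, -10, -5]
  [18, 7, -4, 1]
  [21, 12, 0, 7]
Answer: row 2 of M^⊗2 = [12, 1, -10, -5]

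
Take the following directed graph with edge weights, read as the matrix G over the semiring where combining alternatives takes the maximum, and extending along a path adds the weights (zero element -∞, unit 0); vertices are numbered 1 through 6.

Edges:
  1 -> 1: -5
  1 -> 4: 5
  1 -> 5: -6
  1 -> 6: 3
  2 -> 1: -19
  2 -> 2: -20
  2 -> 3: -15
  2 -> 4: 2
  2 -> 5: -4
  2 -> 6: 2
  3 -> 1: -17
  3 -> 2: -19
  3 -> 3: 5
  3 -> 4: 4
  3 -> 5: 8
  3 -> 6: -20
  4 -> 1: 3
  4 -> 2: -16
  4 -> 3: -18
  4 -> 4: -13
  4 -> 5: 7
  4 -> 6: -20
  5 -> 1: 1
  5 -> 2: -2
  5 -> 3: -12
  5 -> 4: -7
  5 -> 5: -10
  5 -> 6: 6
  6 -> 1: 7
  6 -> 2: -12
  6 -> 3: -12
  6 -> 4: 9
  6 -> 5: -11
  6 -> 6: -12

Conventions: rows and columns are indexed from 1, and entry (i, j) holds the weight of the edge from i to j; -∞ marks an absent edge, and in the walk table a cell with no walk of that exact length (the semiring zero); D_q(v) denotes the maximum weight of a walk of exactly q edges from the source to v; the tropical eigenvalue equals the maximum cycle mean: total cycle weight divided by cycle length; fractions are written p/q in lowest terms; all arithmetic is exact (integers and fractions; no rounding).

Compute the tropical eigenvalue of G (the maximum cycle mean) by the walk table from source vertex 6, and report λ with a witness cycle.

q=0: [-∞, -∞, -∞, -∞, -∞, 0]
q=1: [7, -12, -12, 9, -11, -12]
q=2: [12, -7, -7, 12, 16, 10]
q=3: [17, 14, 4, 19, 19, 22]
q=4: [29, 17, 10, 31, 26, 25]
q=5: [34, 24, 15, 34, 38, 32]
q=6: [39, 36, 26, 41, 41, 44]
Optimal cycle mean attained by: cycle 4->5->6->4, total 7 + 6 + 9, length 3.
Answer: λ = 22/3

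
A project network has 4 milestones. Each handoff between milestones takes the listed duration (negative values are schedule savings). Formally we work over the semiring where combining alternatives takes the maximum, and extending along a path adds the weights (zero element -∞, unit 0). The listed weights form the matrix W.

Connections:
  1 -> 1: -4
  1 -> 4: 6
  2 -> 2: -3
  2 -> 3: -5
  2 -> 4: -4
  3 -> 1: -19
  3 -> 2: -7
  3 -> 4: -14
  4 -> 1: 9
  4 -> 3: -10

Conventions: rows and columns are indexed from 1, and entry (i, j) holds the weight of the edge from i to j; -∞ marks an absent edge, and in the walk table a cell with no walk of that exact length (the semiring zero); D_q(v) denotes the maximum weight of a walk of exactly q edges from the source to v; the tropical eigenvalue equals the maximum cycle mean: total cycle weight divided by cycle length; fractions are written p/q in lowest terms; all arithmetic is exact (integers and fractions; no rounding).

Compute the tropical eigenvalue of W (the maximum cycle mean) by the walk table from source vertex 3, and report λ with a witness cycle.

q=0: [-∞, -∞, 0, -∞]
q=1: [-19, -7, -∞, -14]
q=2: [-5, -10, -12, -11]
q=3: [-2, -13, -15, 1]
q=4: [10, -16, -9, 4]
Optimal cycle mean attained by: cycle 1->4->1, total 6 + 9, length 2.
Answer: λ = 15/2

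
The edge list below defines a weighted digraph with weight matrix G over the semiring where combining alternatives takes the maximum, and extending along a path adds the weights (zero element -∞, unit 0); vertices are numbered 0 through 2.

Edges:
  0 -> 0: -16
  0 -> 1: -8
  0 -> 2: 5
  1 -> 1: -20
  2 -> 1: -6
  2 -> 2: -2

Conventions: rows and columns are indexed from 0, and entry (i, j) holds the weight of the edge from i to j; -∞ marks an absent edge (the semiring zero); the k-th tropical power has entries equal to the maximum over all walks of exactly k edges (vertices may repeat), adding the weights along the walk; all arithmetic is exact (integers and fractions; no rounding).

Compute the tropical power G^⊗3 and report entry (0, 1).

G^⊗2:
  [-32, -1, 3]
  [-∞, -40, -∞]
  [-∞, -8, -4]
G^⊗3:
  [-48, -3, 1]
  [-∞, -60, -∞]
  [-∞, -10, -6]
Key observation: the optimum is the walk 0->2->2->1, with weight 5 + (-2) + (-6) = -3.
Optimal value attained by: walk 0->2->2->1.
Answer: (G^⊗3)[0][1] = -3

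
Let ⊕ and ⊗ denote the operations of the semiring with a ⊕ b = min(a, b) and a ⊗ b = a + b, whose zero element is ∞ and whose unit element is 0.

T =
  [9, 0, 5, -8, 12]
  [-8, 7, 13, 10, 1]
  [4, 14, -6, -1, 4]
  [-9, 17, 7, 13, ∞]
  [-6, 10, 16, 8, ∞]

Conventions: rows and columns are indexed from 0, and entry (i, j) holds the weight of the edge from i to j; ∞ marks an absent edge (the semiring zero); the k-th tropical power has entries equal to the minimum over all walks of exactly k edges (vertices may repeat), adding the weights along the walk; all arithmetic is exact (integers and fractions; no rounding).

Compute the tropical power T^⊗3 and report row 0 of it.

T^⊗2:
  [-17, 7, -1, 1, 1]
  [-5, -8, -3, -16, 4]
  [-10, 4, -12, -7, -2]
  [0, -9, -4, -17, 3]
  [-1, -6, -1, -14, 6]
T^⊗3:
  [-8, -17, -12, -25, -5]
  [-25, -5, -9, -13, -7]
  [-16, -10, -18, -18, -8]
  [-26, -2, -10, -8, -8]
  [-23, -1, -7, -9, -5]
Answer: row 0 of T^⊗3 = [-8, -17, -12, -25, -5]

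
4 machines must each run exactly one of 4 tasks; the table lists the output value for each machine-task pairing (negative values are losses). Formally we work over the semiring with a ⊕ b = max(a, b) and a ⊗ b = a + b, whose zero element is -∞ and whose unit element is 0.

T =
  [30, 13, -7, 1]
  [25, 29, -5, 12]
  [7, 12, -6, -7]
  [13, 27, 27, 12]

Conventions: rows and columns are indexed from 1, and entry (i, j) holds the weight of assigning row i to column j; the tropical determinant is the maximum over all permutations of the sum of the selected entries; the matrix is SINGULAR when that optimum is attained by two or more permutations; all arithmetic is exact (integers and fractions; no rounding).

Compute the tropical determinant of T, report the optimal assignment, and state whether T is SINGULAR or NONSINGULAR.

σ = (1, 2, 3, 4): 30 + 29 + (-6) + 12 = 65
σ = (1, 2, 4, 3): 30 + 29 + (-7) + 27 = 79
σ = (1, 3, 2, 4): 30 + (-5) + 12 + 12 = 49
σ = (1, 3, 4, 2): 30 + (-5) + (-7) + 27 = 45
σ = (1, 4, 2, 3): 30 + 12 + 12 + 27 = 81
σ = (1, 4, 3, 2): 30 + 12 + (-6) + 27 = 63
σ = (2, 1, 3, 4): 13 + 25 + (-6) + 12 = 44
σ = (2, 1, 4, 3): 13 + 25 + (-7) + 27 = 58
σ = (2, 3, 1, 4): 13 + (-5) + 7 + 12 = 27
σ = (2, 3, 4, 1): 13 + (-5) + (-7) + 13 = 14
σ = (2, 4, 1, 3): 13 + 12 + 7 + 27 = 59
σ = (2, 4, 3, 1): 13 + 12 + (-6) + 13 = 32
σ = (3, 1, 2, 4): (-7) + 25 + 12 + 12 = 42
σ = (3, 1, 4, 2): (-7) + 25 + (-7) + 27 = 38
σ = (3, 2, 1, 4): (-7) + 29 + 7 + 12 = 41
σ = (3, 2, 4, 1): (-7) + 29 + (-7) + 13 = 28
σ = (3, 4, 1, 2): (-7) + 12 + 7 + 27 = 39
σ = (3, 4, 2, 1): (-7) + 12 + 12 + 13 = 30
σ = (4, 1, 2, 3): 1 + 25 + 12 + 27 = 65
σ = (4, 1, 3, 2): 1 + 25 + (-6) + 27 = 47
σ = (4, 2, 1, 3): 1 + 29 + 7 + 27 = 64
σ = (4, 2, 3, 1): 1 + 29 + (-6) + 13 = 37
σ = (4, 3, 1, 2): 1 + (-5) + 7 + 27 = 30
σ = (4, 3, 2, 1): 1 + (-5) + 12 + 13 = 21
Optimal value attained by: σ = (1, 4, 2, 3).
Answer: det⊕(T) = 81; verdict: NONSINGULAR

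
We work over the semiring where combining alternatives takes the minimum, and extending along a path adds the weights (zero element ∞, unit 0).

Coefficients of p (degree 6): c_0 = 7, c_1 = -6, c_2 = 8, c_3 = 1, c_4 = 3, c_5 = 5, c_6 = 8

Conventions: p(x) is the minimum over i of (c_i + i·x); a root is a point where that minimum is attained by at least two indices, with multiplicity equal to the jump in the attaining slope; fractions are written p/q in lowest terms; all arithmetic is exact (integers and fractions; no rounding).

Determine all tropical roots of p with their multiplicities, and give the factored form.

hull edge (i=0, c=7) to (i=1, c=-6): slope -13, span 1
hull edge (i=1, c=-6) to (i=5, c=5): slope 11/4, span 4
hull edge (i=5, c=5) to (i=6, c=8): slope 3, span 1
Factored form: p(x) = 8 ⊗ (x ⊕ (-3)) ⊗ (x ⊕ (-11/4)) ⊗ (x ⊕ (-11/4)) ⊗ (x ⊕ (-11/4)) ⊗ (x ⊕ (-11/4)) ⊗ (x ⊕ 13)
Answer: roots = -3 (mult 1), -11/4 (mult 4), 13 (mult 1)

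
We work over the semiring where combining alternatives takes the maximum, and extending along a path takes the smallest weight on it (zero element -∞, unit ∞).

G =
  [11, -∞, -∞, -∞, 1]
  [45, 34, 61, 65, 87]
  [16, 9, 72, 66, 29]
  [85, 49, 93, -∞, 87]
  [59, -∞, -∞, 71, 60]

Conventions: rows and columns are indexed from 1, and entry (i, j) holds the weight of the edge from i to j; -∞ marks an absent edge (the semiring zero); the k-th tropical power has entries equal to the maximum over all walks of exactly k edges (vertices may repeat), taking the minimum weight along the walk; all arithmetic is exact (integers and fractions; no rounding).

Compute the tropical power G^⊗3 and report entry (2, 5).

G^⊗2:
  [11, -∞, -∞, 1, 1]
  [65, 49, 65, 71, 65]
  [66, 49, 72, 66, 66]
  [59, 34, 72, 71, 60]
  [71, 49, 71, 60, 71]
G^⊗3:
  [11, 1, 1, 1, 1]
  [71, 49, 71, 65, 71]
  [66, 49, 72, 66, 66]
  [71, 49, 72, 66, 71]
  [60, 49, 71, 71, 60]
Key observation: the optimum is the walk 2->5->4->5, with weight 87 min 71 min 87 = 71.
Optimal value attained by: walk 2->5->4->5.
Answer: (G^⊗3)[2][5] = 71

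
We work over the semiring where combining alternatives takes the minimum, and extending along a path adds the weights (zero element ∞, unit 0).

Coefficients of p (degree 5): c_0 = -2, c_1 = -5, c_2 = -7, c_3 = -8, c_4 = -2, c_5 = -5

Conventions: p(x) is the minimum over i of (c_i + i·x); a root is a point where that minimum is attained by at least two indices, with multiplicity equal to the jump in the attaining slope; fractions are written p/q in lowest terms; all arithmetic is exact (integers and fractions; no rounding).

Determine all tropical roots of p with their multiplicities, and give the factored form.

hull edge (i=0, c=-2) to (i=1, c=-5): slope -3, span 1
hull edge (i=1, c=-5) to (i=2, c=-7): slope -2, span 1
hull edge (i=2, c=-7) to (i=3, c=-8): slope -1, span 1
hull edge (i=3, c=-8) to (i=5, c=-5): slope 3/2, span 2
Factored form: p(x) = -5 ⊗ (x ⊕ (-3/2)) ⊗ (x ⊕ (-3/2)) ⊗ (x ⊕ 1) ⊗ (x ⊕ 2) ⊗ (x ⊕ 3)
Answer: roots = -3/2 (mult 2), 1 (mult 1), 2 (mult 1), 3 (mult 1)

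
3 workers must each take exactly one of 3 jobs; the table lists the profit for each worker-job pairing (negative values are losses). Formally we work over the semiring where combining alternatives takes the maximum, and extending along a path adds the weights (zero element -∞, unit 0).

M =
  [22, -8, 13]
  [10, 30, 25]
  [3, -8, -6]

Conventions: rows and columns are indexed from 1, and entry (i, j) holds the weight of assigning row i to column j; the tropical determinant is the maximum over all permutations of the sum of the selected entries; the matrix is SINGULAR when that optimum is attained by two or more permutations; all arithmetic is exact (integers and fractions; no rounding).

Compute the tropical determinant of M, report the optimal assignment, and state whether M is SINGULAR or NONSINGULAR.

σ = (1, 2, 3): 22 + 30 + (-6) = 46
σ = (1, 3, 2): 22 + 25 + (-8) = 39
σ = (2, 1, 3): (-8) + 10 + (-6) = -4
σ = (2, 3, 1): (-8) + 25 + 3 = 20
σ = (3, 1, 2): 13 + 10 + (-8) = 15
σ = (3, 2, 1): 13 + 30 + 3 = 46
Optimal value attained by: σ = (1, 2, 3).
Answer: det⊕(M) = 46; verdict: SINGULAR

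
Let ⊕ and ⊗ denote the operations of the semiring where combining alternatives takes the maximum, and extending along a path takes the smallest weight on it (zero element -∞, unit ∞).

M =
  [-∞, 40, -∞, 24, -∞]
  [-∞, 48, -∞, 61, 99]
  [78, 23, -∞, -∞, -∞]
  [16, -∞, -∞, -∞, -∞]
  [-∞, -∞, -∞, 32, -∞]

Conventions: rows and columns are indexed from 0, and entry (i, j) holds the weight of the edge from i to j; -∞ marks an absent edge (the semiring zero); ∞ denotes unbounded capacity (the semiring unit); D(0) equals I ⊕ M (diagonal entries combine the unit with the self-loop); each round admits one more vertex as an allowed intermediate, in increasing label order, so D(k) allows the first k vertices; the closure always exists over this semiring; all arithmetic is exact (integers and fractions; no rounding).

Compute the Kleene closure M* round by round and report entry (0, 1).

D(0):
  [∞, 40, -∞, 24, -∞]
  [-∞, ∞, -∞, 61, 99]
  [78, 23, ∞, -∞, -∞]
  [16, -∞, -∞, ∞, -∞]
  [-∞, -∞, -∞, 32, ∞]
D(1):
  [∞, 40, -∞, 24, -∞]
  [-∞, ∞, -∞, 61, 99]
  [78, 40, ∞, 24, -∞]
  [16, 16, -∞, ∞, -∞]
  [-∞, -∞, -∞, 32, ∞]
D(2):
  [∞, 40, -∞, 40, 40]
  [-∞, ∞, -∞, 61, 99]
  [78, 40, ∞, 40, 40]
  [16, 16, -∞, ∞, 16]
  [-∞, -∞, -∞, 32, ∞]
D(3):
  [∞, 40, -∞, 40, 40]
  [-∞, ∞, -∞, 61, 99]
  [78, 40, ∞, 40, 40]
  [16, 16, -∞, ∞, 16]
  [-∞, -∞, -∞, 32, ∞]
D(4):
  [∞, 40, -∞, 40, 40]
  [16, ∞, -∞, 61, 99]
  [78, 40, ∞, 40, 40]
  [16, 16, -∞, ∞, 16]
  [16, 16, -∞, 32, ∞]
D(5):
  [∞, 40, -∞, 40, 40]
  [16, ∞, -∞, 61, 99]
  [78, 40, ∞, 40, 40]
  [16, 16, -∞, ∞, 16]
  [16, 16, -∞, 32, ∞]
Answer: M*[0][1] = 40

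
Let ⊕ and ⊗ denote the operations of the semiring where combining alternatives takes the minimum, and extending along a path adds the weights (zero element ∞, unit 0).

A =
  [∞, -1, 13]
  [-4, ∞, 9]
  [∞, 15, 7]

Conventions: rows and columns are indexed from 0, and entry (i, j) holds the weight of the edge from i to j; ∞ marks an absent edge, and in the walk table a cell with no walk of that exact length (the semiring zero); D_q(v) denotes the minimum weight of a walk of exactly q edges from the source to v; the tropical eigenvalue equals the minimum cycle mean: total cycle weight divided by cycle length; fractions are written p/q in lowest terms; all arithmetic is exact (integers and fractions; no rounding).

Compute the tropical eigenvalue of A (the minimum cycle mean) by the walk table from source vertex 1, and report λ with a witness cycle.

q=0: [∞, 0, ∞]
q=1: [-4, ∞, 9]
q=2: [∞, -5, 9]
q=3: [-9, 24, 4]
Optimal cycle mean attained by: cycle 0->1->0, total (-1) + (-4), length 2.
Answer: λ = -5/2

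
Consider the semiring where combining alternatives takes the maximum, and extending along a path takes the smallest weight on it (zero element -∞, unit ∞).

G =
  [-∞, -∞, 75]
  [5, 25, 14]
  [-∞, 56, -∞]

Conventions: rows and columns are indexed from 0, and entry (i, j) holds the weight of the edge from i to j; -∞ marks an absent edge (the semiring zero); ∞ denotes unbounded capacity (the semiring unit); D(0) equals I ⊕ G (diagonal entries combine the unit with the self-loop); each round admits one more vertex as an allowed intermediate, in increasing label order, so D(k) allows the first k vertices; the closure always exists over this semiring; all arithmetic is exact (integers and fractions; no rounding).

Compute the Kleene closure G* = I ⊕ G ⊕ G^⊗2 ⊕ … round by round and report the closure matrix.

D(0):
  [∞, -∞, 75]
  [5, ∞, 14]
  [-∞, 56, ∞]
D(1):
  [∞, -∞, 75]
  [5, ∞, 14]
  [-∞, 56, ∞]
D(2):
  [∞, -∞, 75]
  [5, ∞, 14]
  [5, 56, ∞]
D(3):
  [∞, 56, 75]
  [5, ∞, 14]
  [5, 56, ∞]
Answer: G* = [[∞, 56, 75], [5, ∞, 14], [5, 56, ∞]]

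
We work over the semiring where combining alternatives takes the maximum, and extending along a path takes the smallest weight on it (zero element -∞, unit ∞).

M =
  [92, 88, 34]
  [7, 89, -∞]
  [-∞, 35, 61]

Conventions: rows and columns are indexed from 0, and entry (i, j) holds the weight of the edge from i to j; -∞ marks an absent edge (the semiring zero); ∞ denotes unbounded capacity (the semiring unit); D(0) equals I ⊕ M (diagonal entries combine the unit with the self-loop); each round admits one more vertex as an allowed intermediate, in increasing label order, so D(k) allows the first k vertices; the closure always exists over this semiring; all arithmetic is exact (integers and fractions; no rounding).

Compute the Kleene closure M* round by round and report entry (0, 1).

D(0):
  [∞, 88, 34]
  [7, ∞, -∞]
  [-∞, 35, ∞]
D(1):
  [∞, 88, 34]
  [7, ∞, 7]
  [-∞, 35, ∞]
D(2):
  [∞, 88, 34]
  [7, ∞, 7]
  [7, 35, ∞]
D(3):
  [∞, 88, 34]
  [7, ∞, 7]
  [7, 35, ∞]
Answer: M*[0][1] = 88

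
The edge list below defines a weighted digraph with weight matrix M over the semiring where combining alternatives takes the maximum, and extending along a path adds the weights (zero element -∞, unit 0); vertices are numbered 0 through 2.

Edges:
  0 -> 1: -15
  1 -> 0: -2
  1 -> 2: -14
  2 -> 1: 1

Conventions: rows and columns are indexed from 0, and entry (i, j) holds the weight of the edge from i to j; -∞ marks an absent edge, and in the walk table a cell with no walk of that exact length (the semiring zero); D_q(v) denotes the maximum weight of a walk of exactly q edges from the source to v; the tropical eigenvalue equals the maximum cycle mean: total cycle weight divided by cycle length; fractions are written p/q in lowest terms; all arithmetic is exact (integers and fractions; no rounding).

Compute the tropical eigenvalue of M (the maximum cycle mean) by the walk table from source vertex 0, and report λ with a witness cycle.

q=0: [0, -∞, -∞]
q=1: [-∞, -15, -∞]
q=2: [-17, -∞, -29]
q=3: [-∞, -28, -∞]
Optimal cycle mean attained by: cycle 1->2->1, total (-14) + 1, length 2.
Answer: λ = -13/2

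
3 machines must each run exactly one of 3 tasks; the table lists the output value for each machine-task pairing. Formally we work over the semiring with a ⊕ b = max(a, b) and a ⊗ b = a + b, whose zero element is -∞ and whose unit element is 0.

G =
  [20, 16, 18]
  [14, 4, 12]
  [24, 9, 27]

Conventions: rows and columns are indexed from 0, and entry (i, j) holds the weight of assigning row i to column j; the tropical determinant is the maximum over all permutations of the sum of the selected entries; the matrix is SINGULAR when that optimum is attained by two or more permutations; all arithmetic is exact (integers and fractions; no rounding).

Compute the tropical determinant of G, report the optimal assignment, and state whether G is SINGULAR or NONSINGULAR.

σ = (0, 1, 2): 20 + 4 + 27 = 51
σ = (0, 2, 1): 20 + 12 + 9 = 41
σ = (1, 0, 2): 16 + 14 + 27 = 57
σ = (1, 2, 0): 16 + 12 + 24 = 52
σ = (2, 0, 1): 18 + 14 + 9 = 41
σ = (2, 1, 0): 18 + 4 + 24 = 46
Optimal value attained by: σ = (1, 0, 2).
Answer: det⊕(G) = 57; verdict: NONSINGULAR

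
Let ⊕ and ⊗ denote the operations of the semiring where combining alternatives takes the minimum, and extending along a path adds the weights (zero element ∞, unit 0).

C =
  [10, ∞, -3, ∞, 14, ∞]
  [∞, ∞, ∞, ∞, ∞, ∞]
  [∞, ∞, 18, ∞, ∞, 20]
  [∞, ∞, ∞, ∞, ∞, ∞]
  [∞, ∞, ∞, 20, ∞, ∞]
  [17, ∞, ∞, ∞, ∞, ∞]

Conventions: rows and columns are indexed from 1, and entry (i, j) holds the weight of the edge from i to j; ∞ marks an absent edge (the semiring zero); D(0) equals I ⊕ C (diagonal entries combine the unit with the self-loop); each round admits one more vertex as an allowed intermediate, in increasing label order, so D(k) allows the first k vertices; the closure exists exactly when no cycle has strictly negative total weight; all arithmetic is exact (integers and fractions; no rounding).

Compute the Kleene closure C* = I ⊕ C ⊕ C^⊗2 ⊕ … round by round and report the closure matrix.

D(0):
  [0, ∞, -3, ∞, 14, ∞]
  [∞, 0, ∞, ∞, ∞, ∞]
  [∞, ∞, 0, ∞, ∞, 20]
  [∞, ∞, ∞, 0, ∞, ∞]
  [∞, ∞, ∞, 20, 0, ∞]
  [17, ∞, ∞, ∞, ∞, 0]
D(1):
  [0, ∞, -3, ∞, 14, ∞]
  [∞, 0, ∞, ∞, ∞, ∞]
  [∞, ∞, 0, ∞, ∞, 20]
  [∞, ∞, ∞, 0, ∞, ∞]
  [∞, ∞, ∞, 20, 0, ∞]
  [17, ∞, 14, ∞, 31, 0]
D(2):
  [0, ∞, -3, ∞, 14, ∞]
  [∞, 0, ∞, ∞, ∞, ∞]
  [∞, ∞, 0, ∞, ∞, 20]
  [∞, ∞, ∞, 0, ∞, ∞]
  [∞, ∞, ∞, 20, 0, ∞]
  [17, ∞, 14, ∞, 31, 0]
D(3):
  [0, ∞, -3, ∞, 14, 17]
  [∞, 0, ∞, ∞, ∞, ∞]
  [∞, ∞, 0, ∞, ∞, 20]
  [∞, ∞, ∞, 0, ∞, ∞]
  [∞, ∞, ∞, 20, 0, ∞]
  [17, ∞, 14, ∞, 31, 0]
D(4):
  [0, ∞, -3, ∞, 14, 17]
  [∞, 0, ∞, ∞, ∞, ∞]
  [∞, ∞, 0, ∞, ∞, 20]
  [∞, ∞, ∞, 0, ∞, ∞]
  [∞, ∞, ∞, 20, 0, ∞]
  [17, ∞, 14, ∞, 31, 0]
D(5):
  [0, ∞, -3, 34, 14, 17]
  [∞, 0, ∞, ∞, ∞, ∞]
  [∞, ∞, 0, ∞, ∞, 20]
  [∞, ∞, ∞, 0, ∞, ∞]
  [∞, ∞, ∞, 20, 0, ∞]
  [17, ∞, 14, 51, 31, 0]
D(6):
  [0, ∞, -3, 34, 14, 17]
  [∞, 0, ∞, ∞, ∞, ∞]
  [37, ∞, 0, 71, 51, 20]
  [∞, ∞, ∞, 0, ∞, ∞]
  [∞, ∞, ∞, 20, 0, ∞]
  [17, ∞, 14, 51, 31, 0]
Answer: C* = [[0, ∞, -3, 34, 14, 17], [∞, 0, ∞, ∞, ∞, ∞], [37, ∞, 0, 71, 51, 20], [∞, ∞, ∞, 0, ∞, ∞], [∞, ∞, ∞, 20, 0, ∞], [17, ∞, 14, 51, 31, 0]]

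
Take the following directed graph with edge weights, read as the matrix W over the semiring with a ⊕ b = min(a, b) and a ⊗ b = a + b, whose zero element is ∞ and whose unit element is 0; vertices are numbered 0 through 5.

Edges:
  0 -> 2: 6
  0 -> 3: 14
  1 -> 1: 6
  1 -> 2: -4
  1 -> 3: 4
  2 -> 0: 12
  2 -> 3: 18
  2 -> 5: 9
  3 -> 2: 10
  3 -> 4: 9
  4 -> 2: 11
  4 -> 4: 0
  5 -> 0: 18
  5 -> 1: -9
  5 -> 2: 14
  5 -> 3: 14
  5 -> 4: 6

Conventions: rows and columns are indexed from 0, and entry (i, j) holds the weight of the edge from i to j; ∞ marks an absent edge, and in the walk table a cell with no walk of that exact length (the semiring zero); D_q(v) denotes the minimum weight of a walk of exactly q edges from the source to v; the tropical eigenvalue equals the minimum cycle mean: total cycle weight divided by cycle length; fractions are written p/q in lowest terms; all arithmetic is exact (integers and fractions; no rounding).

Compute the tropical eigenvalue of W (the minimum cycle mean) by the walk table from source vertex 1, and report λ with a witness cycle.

q=0: [∞, 0, ∞, ∞, ∞, ∞]
q=1: [∞, 6, -4, 4, ∞, ∞]
q=2: [8, 12, 2, 10, 13, 5]
q=3: [14, -4, 8, 16, 11, 11]
q=4: [20, 2, -8, 0, 11, 17]
q=5: [4, 8, -2, 6, 9, 1]
q=6: [10, -8, 4, 12, 7, 7]
Optimal cycle mean attained by: cycle 1->2->5->1, total (-4) + 9 + (-9), length 3.
Answer: λ = -4/3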